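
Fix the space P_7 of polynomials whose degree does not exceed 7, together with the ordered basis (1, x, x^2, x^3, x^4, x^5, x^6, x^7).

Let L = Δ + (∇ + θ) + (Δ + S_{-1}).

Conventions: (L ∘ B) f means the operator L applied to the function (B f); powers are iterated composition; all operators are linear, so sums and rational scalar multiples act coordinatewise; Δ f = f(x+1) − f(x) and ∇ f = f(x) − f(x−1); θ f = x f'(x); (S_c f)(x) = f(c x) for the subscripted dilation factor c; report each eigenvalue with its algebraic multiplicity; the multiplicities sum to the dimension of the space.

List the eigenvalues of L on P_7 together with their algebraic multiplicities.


λ = 0 (multiplicity 1), λ = 1 (multiplicity 1), λ = 2 (multiplicity 1), λ = 3 (multiplicity 1), λ = 4 (multiplicity 1), λ = 5 (multiplicity 1), λ = 6 (multiplicity 1), λ = 7 (multiplicity 1)

image of 1: 1
image of x: 3
image of x^2: 3x^2 + 6x + 1
image of x^3: 2x^3 + 9x^2 + 3x + 3
image of x^4: 5x^4 + 12x^3 + 6x^2 + 12x + 1
image of x^5: 4x^5 + 15x^4 + 10x^3 + 30x^2 + 5x + 3
image of x^6: 7x^6 + 18x^5 + 15x^4 + 60x^3 + 15x^2 + 18x + 1
image of x^7: 6x^7 + 21x^6 + 21x^5 + 105x^4 + 35x^3 + 63x^2 + 7x + 3
the matrix is upper triangular; its diagonal is (1, 0, 3, 2, 5, 4, 7, 6)
for a triangular matrix the eigenvalues are the diagonal entries, with algebraic multiplicity their repetition count


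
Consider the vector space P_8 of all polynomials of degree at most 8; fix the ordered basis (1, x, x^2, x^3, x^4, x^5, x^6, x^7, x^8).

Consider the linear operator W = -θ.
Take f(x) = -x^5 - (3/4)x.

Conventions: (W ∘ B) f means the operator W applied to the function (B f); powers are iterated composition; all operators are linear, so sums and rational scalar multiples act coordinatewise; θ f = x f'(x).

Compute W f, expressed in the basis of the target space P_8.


the result is g(x) = 5x^5 + (3/4)x

θ f = -5x^5 - (3/4)x
(-θ) f = 5x^5 + (3/4)x


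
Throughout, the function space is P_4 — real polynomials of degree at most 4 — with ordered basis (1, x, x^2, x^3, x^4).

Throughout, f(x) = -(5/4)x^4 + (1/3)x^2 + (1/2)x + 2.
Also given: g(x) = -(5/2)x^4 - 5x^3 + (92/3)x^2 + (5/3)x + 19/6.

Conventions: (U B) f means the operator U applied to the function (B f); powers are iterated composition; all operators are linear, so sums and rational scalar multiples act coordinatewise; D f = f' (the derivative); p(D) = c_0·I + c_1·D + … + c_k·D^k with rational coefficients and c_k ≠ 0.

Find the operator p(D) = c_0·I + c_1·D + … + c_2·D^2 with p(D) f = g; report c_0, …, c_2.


p(D) = 2·I + D − 2·D^2, i.e. c_0 = 2, c_1 = 1, c_2 = -2

D^0 f = -(5/4)x^4 + (1/3)x^2 + (1/2)x + 2
D^1 f = -5x^3 + (2/3)x + 1/2
D^2 f = -15x^2 + 2/3
matching coefficients of g against c_0 f + c_1 Df + … from the top degree down determines the c_i
solution: c_0 = 2, c_1 = 1, c_2 = -2


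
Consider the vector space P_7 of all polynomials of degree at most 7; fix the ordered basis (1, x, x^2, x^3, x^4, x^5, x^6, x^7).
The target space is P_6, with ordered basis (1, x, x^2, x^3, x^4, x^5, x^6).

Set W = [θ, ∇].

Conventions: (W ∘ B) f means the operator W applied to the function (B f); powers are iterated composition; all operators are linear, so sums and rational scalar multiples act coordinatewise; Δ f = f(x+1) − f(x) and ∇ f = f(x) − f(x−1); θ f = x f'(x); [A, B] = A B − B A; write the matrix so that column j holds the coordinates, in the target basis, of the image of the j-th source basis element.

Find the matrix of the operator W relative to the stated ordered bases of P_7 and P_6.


the matrix is [[0, -1, 2, -3, 4, -5, 6, -7]; [0, 0, -2, 6, -12, 20, -30, 42]; [0, 0, 0, -3, 12, -30, 60, -105]; [0, 0, 0, 0, -4, 20, -60, 140]; [0, 0, 0, 0, 0, -5, 30, -105]; [0, 0, 0, 0, 0, 0, -6, 42]; [0, 0, 0, 0, 0, 0, 0, -7]] (rows listed top to bottom)

image of 1: 0
image of x: -1
image of x^2: -2x + 2
image of x^3: -3x^2 + 6x - 3
image of x^4: -4x^3 + 12x^2 - 12x + 4
image of x^5: -5x^4 + 20x^3 - 30x^2 + 20x - 5
image of x^6: -6x^5 + 30x^4 - 60x^3 + 60x^2 - 30x + 6
image of x^7: -7x^6 + 42x^5 - 105x^4 + 140x^3 - 105x^2 + 42x - 7
each image's coordinates form column j of the matrix


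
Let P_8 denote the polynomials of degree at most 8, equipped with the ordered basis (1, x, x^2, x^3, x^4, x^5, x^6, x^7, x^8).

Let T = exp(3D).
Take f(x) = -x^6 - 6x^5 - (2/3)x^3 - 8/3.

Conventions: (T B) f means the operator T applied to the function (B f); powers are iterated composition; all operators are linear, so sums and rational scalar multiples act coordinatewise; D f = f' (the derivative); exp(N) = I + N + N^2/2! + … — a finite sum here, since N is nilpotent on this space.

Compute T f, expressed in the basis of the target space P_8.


order-1 term: -18x^5 - 90x^4 - 6x^2
order-2 term: -135x^4 - 540x^3 - 18x
order-3 term: -540x^3 - 1620x^2 - 18
order-4 term: -1215x^2 - 2430x
order-5 term: -1458x - 1458
order-6 term: -729
the series for exp(3D) f terminates at order 6
exp(3D) f = -x^6 - 24x^5 - 225x^4 - (3242/3)x^3 - 2841x^2 - 3906x - 6623/3

the image equals g(x) = -x^6 - 24x^5 - 225x^4 - (3242/3)x^3 - 2841x^2 - 3906x - 6623/3


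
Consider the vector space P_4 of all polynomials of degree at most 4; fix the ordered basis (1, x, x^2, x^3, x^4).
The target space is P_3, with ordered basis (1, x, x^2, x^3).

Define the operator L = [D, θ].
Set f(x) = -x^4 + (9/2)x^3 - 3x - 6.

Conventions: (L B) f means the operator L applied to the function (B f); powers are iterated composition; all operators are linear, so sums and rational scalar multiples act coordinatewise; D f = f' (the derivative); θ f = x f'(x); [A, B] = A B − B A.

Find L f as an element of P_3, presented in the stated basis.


θ f = -4x^4 + (27/2)x^3 - 3x
D θ f = -16x^3 + (81/2)x^2 - 3
D f = -4x^3 + (27/2)x^2 - 3
θ D f = -12x^3 + 27x^2
[D, θ] f = -4x^3 + (27/2)x^2 - 3

the image equals g(x) = -4x^3 + (27/2)x^2 - 3


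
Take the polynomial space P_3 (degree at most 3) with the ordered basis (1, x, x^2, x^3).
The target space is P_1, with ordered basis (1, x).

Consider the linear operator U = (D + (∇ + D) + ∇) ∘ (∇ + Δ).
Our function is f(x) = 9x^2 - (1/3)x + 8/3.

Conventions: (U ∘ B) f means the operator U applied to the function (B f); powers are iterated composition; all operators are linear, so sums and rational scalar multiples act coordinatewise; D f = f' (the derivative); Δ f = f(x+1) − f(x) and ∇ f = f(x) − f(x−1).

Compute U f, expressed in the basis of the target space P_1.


∇ f = 18x - 28/3
Δ f = 18x + 26/3
(∇ + Δ) f = 36x - 2/3
D (∇ + Δ) f = 36
∇ (∇ + Δ) f = 36
D (∇ + Δ) f = 36
(∇ + D) (∇ + Δ) f = 72
∇ (∇ + Δ) f = 36
(D + (∇ + D) + ∇) (∇ + Δ) f = 144

the result is g(x) = 144


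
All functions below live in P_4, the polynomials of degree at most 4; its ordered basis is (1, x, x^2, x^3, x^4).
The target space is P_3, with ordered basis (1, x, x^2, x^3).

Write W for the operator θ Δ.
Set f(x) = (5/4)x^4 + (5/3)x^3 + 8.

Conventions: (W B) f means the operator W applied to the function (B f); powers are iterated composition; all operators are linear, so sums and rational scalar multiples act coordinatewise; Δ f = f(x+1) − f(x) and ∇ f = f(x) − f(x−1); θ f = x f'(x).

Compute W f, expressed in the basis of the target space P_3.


Δ f = 5x^3 + (25/2)x^2 + 10x + 35/12
θ Δ f = 15x^3 + 25x^2 + 10x

the result is g(x) = 15x^3 + 25x^2 + 10x


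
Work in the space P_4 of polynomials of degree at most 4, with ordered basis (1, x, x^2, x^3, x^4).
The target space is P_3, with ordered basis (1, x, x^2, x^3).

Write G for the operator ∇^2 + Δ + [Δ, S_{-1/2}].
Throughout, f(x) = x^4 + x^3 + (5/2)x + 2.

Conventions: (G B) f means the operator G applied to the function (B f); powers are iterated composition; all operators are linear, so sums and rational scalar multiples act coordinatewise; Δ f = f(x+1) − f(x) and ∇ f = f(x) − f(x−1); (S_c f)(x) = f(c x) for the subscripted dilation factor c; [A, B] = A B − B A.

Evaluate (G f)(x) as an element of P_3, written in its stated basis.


∇ f = 4x^3 - 3x^2 + x + 5/2
∇ ∇ f = 12x^2 - 18x + 8
Δ f = 4x^3 + 9x^2 + 7x + 9/2
S_{-1/2} f = (1/16)x^4 - (1/8)x^3 - (5/4)x + 2
Δ S_{-1/2} f = (1/4)x^3 - (1/8)x - 21/16
Δ f = 4x^3 + 9x^2 + 7x + 9/2
S_{-1/2} Δ f = -(1/2)x^3 + (9/4)x^2 - (7/2)x + 9/2
[Δ, S_{-1/2}] f = (3/4)x^3 - (9/4)x^2 + (27/8)x - 93/16
(∇^2 + Δ + [Δ, S_{-1/2}]) f = (19/4)x^3 + (75/4)x^2 - (61/8)x + 107/16

the result is g(x) = (19/4)x^3 + (75/4)x^2 - (61/8)x + 107/16


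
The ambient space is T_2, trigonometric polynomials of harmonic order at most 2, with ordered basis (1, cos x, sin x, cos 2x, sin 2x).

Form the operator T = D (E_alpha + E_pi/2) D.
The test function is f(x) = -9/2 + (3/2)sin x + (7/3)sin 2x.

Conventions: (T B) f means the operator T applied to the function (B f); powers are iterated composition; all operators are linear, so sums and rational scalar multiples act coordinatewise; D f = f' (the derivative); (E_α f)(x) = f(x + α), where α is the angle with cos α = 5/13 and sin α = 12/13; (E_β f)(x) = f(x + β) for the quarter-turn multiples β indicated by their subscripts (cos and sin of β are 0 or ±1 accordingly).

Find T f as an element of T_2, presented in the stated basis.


the image equals g(x) = -(75/26)cos x - (15/26)sin x - (1120/169)cos 2x + (2688/169)sin 2x

D f = (3/2)cos x + (14/3)cos 2x
E_alpha D f = (15/26)cos x - (18/13)sin x - (1666/507)cos 2x - (560/169)sin 2x
E_pi/2 D f = -(3/2)sin x - (14/3)cos 2x
(E_alpha + E_pi/2) D f = (15/26)cos x - (75/26)sin x - (1344/169)cos 2x - (560/169)sin 2x
D (E_alpha + E_pi/2) D f = -(75/26)cos x - (15/26)sin x - (1120/169)cos 2x + (2688/169)sin 2x


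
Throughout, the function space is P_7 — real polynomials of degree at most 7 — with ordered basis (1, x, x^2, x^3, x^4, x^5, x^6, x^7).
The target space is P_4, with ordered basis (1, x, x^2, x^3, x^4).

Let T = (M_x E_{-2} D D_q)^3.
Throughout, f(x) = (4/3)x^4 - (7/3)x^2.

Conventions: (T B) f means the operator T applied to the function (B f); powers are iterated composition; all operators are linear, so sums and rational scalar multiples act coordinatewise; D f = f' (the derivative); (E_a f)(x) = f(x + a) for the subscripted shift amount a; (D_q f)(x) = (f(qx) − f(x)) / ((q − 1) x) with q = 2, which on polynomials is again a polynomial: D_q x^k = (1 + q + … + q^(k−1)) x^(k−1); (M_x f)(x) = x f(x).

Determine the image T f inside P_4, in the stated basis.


g(x) = 2520x

D_q f = 20x^3 - 7x
D D_q f = 60x^2 - 7
E_{-2} D D_q f = 60x^2 - 240x + 233
M_x (E_{-2} D) D_q f = 60x^3 - 240x^2 + 233x
D_q (M_x E_{-2} D D_q) f = 420x^2 - 720x + 233
D D_q (M_x E_{-2} D D_q) f = 840x - 720
E_{-2} D D_q (M_x E_{-2} D D_q) f = 840x - 2400
M_x (E_{-2} D) D_q (M_x E_{-2} D D_q) f = 840x^2 - 2400x
D_q (M_x E_{-2} D D_q) (M_x E_{-2} D D_q) f = 2520x - 2400
D D_q (M_x E_{-2} D D_q) (M_x E_{-2} D D_q) f = 2520
E_{-2} D D_q (M_x E_{-2} D D_q) (M_x E_{-2} D D_q) f = 2520
M_x (E_{-2} D) D_q (M_x E_{-2} D D_q) (M_x E_{-2} D D_q) f = 2520x


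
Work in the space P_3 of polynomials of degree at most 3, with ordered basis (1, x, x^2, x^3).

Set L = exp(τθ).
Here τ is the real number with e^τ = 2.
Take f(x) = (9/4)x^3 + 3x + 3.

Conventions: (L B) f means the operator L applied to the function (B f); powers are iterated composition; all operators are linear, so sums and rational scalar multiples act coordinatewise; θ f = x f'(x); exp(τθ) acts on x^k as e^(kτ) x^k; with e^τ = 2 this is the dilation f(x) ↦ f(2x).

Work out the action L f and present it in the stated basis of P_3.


the image equals g(x) = 18x^3 + 6x + 3

exp(τθ) x^k = e^(kτ) x^k; with e^τ = 2 this sends x^k to 2^k x^k
x ↦ 2 x
x^3 ↦ 8 x^3
applying this coordinatewise to f: exp(τθ) f = 18x^3 + 6x + 3


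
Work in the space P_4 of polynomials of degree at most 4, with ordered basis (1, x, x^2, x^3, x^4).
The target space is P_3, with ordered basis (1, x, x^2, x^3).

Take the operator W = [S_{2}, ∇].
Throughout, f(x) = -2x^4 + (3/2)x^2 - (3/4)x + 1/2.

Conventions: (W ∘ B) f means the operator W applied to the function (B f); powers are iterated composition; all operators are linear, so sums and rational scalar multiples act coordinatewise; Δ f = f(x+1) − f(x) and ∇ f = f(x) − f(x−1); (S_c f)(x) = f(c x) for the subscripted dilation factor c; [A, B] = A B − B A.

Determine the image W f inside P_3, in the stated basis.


∇ f = -8x^3 + 12x^2 - 5x - 1/4
S_{2} ∇ f = -64x^3 + 48x^2 - 10x - 1/4
S_{2} f = -32x^4 + 6x^2 - (3/2)x + 1/2
∇ S_{2} f = -128x^3 + 192x^2 - 116x + 49/2
[S_{2}, ∇] f = 64x^3 - 144x^2 + 106x - 99/4

g(x) = 64x^3 - 144x^2 + 106x - 99/4


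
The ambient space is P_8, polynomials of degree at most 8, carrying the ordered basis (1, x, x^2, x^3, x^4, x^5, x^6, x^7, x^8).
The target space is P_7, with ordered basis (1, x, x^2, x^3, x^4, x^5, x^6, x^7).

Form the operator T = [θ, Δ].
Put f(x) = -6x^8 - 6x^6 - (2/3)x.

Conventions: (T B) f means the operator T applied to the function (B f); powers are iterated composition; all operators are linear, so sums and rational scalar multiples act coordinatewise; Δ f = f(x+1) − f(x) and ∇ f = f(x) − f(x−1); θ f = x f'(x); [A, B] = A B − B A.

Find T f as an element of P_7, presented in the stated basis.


Δ f = -48x^7 - 168x^6 - 372x^5 - 510x^4 - 456x^3 - 258x^2 - 84x - 38/3
θ Δ f = -336x^7 - 1008x^6 - 1860x^5 - 2040x^4 - 1368x^3 - 516x^2 - 84x
θ f = -48x^8 - 36x^6 - (2/3)x
Δ θ f = -384x^7 - 1344x^6 - 2904x^5 - 3900x^4 - 3408x^3 - 1884x^2 - 600x - 254/3
[θ, Δ] f = 48x^7 + 336x^6 + 1044x^5 + 1860x^4 + 2040x^3 + 1368x^2 + 516x + 254/3

the result is g(x) = 48x^7 + 336x^6 + 1044x^5 + 1860x^4 + 2040x^3 + 1368x^2 + 516x + 254/3


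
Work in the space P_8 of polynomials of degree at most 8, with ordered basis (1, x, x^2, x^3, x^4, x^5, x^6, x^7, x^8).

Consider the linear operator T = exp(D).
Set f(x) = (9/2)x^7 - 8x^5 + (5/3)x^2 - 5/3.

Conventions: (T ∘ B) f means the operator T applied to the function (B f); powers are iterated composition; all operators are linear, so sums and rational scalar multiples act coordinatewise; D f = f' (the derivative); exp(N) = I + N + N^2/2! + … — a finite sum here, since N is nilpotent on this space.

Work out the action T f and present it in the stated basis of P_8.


order-1 term: (63/2)x^6 - 40x^4 + (10/3)x
order-2 term: (189/2)x^5 - 80x^3 + 5/3
order-3 term: (315/2)x^4 - 80x^2
order-4 term: (315/2)x^3 - 40x
order-5 term: (189/2)x^2 - 8
order-6 term: (63/2)x
order-7 term: 9/2
the series for exp(D) f terminates at order 7
exp(D) f = (9/2)x^7 + (63/2)x^6 + (173/2)x^5 + (235/2)x^4 + (155/2)x^3 + (97/6)x^2 - (31/6)x - 7/2

g(x) = (9/2)x^7 + (63/2)x^6 + (173/2)x^5 + (235/2)x^4 + (155/2)x^3 + (97/6)x^2 - (31/6)x - 7/2


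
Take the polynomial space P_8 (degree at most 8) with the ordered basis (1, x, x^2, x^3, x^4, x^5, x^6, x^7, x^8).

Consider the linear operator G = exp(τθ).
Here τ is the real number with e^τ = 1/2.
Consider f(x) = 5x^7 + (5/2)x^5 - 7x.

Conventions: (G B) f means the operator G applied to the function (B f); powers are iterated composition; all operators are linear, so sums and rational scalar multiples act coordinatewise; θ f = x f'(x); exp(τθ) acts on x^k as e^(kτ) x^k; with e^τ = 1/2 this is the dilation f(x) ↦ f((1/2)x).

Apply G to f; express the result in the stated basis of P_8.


exp(τθ) x^k = e^(kτ) x^k; with e^τ = 1/2 this sends x^k to (1/2)^k x^k
x ↦ 1/2 x
x^5 ↦ 1/32 x^5
x^7 ↦ 1/128 x^7
applying this coordinatewise to f: exp(τθ) f = (5/128)x^7 + (5/64)x^5 - (7/2)x

g(x) = (5/128)x^7 + (5/64)x^5 - (7/2)x


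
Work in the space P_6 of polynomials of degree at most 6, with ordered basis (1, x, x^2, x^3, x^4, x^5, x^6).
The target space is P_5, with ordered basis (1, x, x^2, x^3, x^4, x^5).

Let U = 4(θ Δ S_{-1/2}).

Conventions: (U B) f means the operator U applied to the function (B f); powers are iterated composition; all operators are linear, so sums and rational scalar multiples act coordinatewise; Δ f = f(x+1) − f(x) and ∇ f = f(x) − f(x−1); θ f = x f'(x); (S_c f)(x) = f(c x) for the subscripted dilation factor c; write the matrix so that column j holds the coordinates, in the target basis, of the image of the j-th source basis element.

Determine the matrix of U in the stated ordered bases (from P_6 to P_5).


the matrix is [[0, 0, 0, 0, 0, 0, 0]; [0, 0, 2, -3/2, 1, -5/8, 3/8]; [0, 0, 0, -3, 3, -5/2, 15/8]; [0, 0, 0, 0, 3, -15/4, 15/4]; [0, 0, 0, 0, 0, -5/2, 15/4]; [0, 0, 0, 0, 0, 0, 15/8]] (rows listed top to bottom)

image of 1: 0
image of x: 0
image of x^2: 2x
image of x^3: -3x^2 - (3/2)x
image of x^4: 3x^3 + 3x^2 + x
image of x^5: -(5/2)x^4 - (15/4)x^3 - (5/2)x^2 - (5/8)x
image of x^6: (15/8)x^5 + (15/4)x^4 + (15/4)x^3 + (15/8)x^2 + (3/8)x
each image's coordinates form column j of the matrix


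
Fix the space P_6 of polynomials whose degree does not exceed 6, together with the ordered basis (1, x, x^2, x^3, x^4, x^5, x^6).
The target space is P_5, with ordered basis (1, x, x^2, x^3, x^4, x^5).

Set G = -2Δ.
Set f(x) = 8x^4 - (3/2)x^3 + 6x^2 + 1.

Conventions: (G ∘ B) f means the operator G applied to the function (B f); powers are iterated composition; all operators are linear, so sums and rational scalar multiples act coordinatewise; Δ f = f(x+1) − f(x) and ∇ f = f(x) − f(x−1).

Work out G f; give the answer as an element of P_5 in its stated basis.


g(x) = -64x^3 - 87x^2 - 79x - 25

Δ f = 32x^3 + (87/2)x^2 + (79/2)x + 25/2
(-2Δ) f = -64x^3 - 87x^2 - 79x - 25


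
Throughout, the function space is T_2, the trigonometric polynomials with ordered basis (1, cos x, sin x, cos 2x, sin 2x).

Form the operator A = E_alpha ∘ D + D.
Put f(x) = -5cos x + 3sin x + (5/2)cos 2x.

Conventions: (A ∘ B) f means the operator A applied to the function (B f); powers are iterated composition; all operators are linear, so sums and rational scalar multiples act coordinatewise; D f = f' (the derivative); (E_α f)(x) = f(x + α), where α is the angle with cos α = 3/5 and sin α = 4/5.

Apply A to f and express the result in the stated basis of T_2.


the result is g(x) = (44/5)cos x + (28/5)sin x - (24/5)cos 2x - (18/5)sin 2x

D f = 3cos x + 5sin x - 5sin 2x
E_alpha D f = (29/5)cos x + (3/5)sin x - (24/5)cos 2x + (7/5)sin 2x
D f = 3cos x + 5sin x - 5sin 2x
(E_alpha ∘ D + D) f = (44/5)cos x + (28/5)sin x - (24/5)cos 2x - (18/5)sin 2x


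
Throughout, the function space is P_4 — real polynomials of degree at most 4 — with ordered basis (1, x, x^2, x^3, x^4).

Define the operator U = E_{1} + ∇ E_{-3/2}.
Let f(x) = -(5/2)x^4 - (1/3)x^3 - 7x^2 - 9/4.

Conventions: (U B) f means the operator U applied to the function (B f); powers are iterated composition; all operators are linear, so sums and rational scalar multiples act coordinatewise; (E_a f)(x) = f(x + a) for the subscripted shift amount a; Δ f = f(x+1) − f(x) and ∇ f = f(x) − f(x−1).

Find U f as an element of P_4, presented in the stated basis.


the result is g(x) = -(5/2)x^4 - (61/3)x^3 + 36x^2 - (315/2)x + 581/6

E_{1} f = -(5/2)x^4 - (31/3)x^3 - 23x^2 - 25x - 145/12
E_{-3/2} f = -(5/2)x^4 + (44/3)x^3 - (157/4)x^2 + (105/2)x - 945/32
∇ E_{-3/2} f = -10x^3 + 59x^2 - (265/2)x + 1307/12
(E_{1} + ∇ E_{-3/2}) f = -(5/2)x^4 - (61/3)x^3 + 36x^2 - (315/2)x + 581/6


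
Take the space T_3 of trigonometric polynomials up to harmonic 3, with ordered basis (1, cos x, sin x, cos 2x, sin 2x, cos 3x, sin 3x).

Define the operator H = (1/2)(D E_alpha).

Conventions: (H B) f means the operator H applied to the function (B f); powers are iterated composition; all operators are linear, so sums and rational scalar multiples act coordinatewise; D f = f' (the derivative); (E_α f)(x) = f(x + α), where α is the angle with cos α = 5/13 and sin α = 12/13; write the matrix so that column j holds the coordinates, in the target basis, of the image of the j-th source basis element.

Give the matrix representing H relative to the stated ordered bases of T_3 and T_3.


the matrix is [[0, 0, 0, 0, 0, 0, 0]; [0, -6/13, 5/26, 0, 0, 0, 0]; [0, -5/26, -6/13, 0, 0, 0, 0]; [0, 0, 0, -120/169, -119/169, 0, 0]; [0, 0, 0, 119/169, -120/169, 0, 0]; [0, 0, 0, 0, 0, 1242/2197, -6105/4394]; [0, 0, 0, 0, 0, 6105/4394, 1242/2197]] (rows listed top to bottom)

image of 1: 0
image of cos x: -(6/13)cos x - (5/26)sin x
image of sin x: (5/26)cos x - (6/13)sin x
image of cos 2x: -(120/169)cos 2x + (119/169)sin 2x
image of sin 2x: -(119/169)cos 2x - (120/169)sin 2x
image of cos 3x: (1242/2197)cos 3x + (6105/4394)sin 3x
image of sin 3x: -(6105/4394)cos 3x + (1242/2197)sin 3x
each image's coordinates form column j of the matrix


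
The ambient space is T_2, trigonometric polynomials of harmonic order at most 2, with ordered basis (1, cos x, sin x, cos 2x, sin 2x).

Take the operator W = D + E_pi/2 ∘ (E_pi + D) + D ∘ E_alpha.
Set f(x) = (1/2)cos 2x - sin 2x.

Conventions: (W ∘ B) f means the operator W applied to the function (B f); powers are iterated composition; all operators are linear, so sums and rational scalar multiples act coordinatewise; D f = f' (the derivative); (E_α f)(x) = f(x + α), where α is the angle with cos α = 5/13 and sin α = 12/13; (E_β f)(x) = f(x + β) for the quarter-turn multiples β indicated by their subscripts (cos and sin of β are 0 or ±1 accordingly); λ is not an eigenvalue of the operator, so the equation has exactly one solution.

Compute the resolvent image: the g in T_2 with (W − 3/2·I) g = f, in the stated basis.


write g with unknown coordinates in the stated basis and equate coefficients in (W − 3/2·I) g = f
solving from the highest basis element down gives g = -(2277/11729)cos 2x + (2174/11729)sin 2x
check: W g = (2449/11729)cos 2x - (8468/11729)sin 2x
so W g − 3/2·g = (1/2)cos 2x - sin 2x = f ✓

the result is g(x) = -(2277/11729)cos 2x + (2174/11729)sin 2x


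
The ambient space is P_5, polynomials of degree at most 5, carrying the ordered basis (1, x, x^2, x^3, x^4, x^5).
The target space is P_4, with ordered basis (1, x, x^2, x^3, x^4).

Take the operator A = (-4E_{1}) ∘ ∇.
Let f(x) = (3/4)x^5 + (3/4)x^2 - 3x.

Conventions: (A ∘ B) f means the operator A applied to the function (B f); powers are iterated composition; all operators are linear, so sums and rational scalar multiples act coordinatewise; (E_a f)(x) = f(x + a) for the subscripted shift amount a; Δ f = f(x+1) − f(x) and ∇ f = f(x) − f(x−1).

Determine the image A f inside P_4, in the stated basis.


g(x) = -15x^4 - 30x^3 - 30x^2 - 21x + 6

∇ f = (15/4)x^4 - (15/2)x^3 + (15/2)x^2 - (9/4)x - 3
E_{1} ∇ f = (15/4)x^4 + (15/2)x^3 + (15/2)x^2 + (21/4)x - 3/2
(-4E_{1}) ∇ f = -15x^4 - 30x^3 - 30x^2 - 21x + 6


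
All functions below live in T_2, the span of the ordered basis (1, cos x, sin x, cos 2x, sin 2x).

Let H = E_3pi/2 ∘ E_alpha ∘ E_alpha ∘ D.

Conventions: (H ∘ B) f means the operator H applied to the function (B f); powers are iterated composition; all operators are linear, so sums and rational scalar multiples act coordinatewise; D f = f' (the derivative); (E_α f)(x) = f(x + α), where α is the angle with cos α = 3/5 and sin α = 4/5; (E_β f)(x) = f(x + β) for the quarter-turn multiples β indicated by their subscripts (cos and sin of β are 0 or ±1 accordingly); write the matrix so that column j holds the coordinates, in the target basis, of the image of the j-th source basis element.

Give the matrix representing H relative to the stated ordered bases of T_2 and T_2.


image of 1: 0
image of cos x: -(7/25)cos x - (24/25)sin x
image of sin x: (24/25)cos x - (7/25)sin x
image of cos 2x: -(672/625)cos 2x - (1054/625)sin 2x
image of sin 2x: (1054/625)cos 2x - (672/625)sin 2x
each image's coordinates form column j of the matrix

the matrix is [[0, 0, 0, 0, 0]; [0, -7/25, 24/25, 0, 0]; [0, -24/25, -7/25, 0, 0]; [0, 0, 0, -672/625, 1054/625]; [0, 0, 0, -1054/625, -672/625]] (rows listed top to bottom)


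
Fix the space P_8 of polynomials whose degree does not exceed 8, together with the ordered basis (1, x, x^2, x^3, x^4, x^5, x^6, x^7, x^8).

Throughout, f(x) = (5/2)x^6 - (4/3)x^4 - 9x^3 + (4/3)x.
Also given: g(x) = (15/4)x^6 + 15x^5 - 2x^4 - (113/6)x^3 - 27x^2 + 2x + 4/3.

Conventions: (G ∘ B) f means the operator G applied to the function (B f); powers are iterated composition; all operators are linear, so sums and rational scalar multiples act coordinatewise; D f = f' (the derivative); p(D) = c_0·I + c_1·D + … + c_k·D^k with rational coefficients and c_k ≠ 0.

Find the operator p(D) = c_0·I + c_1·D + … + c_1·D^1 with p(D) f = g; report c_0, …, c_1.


c_0 = 3/2, c_1 = 1

D^0 f = (5/2)x^6 - (4/3)x^4 - 9x^3 + (4/3)x
D^1 f = 15x^5 - (16/3)x^3 - 27x^2 + 4/3
matching coefficients of g against c_0 f + c_1 Df + … from the top degree down determines the c_i
solution: c_0 = 3/2, c_1 = 1


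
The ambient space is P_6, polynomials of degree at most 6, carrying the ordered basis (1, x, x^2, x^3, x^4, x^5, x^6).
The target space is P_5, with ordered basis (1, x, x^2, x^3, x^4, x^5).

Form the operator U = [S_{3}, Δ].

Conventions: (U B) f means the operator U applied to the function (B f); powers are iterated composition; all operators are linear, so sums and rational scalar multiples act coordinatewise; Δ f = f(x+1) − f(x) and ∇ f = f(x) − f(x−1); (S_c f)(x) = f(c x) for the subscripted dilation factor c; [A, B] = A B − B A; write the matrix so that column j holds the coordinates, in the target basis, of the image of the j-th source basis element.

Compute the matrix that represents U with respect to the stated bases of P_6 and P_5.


image of 1: 0
image of x: -2
image of x^2: -12x - 8
image of x^3: -54x^2 - 72x - 26
image of x^4: -216x^3 - 432x^2 - 312x - 80
image of x^5: -810x^4 - 2160x^3 - 2340x^2 - 1200x - 242
image of x^6: -2916x^5 - 9720x^4 - 14040x^3 - 10800x^2 - 4356x - 728
each image's coordinates form column j of the matrix

the matrix is [[0, -2, -8, -26, -80, -242, -728]; [0, 0, -12, -72, -312, -1200, -4356]; [0, 0, 0, -54, -432, -2340, -10800]; [0, 0, 0, 0, -216, -2160, -14040]; [0, 0, 0, 0, 0, -810, -9720]; [0, 0, 0, 0, 0, 0, -2916]] (rows listed top to bottom)


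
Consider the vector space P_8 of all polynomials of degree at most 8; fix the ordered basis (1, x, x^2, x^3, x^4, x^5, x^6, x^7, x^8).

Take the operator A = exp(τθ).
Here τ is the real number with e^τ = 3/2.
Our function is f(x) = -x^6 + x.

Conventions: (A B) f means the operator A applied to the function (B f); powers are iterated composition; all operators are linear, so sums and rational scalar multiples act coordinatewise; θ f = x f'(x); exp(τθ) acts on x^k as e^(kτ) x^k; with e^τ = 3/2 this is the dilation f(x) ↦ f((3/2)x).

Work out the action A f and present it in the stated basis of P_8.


exp(τθ) x^k = e^(kτ) x^k; with e^τ = 3/2 this sends x^k to (3/2)^k x^k
x ↦ 3/2 x
x^6 ↦ 729/64 x^6
applying this coordinatewise to f: exp(τθ) f = -(729/64)x^6 + (3/2)x

g(x) = -(729/64)x^6 + (3/2)x


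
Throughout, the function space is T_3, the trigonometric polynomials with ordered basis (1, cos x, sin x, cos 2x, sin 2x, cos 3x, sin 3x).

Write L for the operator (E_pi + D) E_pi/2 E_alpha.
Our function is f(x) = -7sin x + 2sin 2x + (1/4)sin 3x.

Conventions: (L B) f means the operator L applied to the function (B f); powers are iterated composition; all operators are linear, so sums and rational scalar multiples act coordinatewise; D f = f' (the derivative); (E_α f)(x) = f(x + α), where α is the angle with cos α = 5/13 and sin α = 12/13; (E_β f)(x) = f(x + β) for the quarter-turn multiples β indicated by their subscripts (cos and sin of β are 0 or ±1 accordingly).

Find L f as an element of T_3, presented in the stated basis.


the result is g(x) = (119/13)cos x - (49/13)sin x + (236/169)cos 2x + (718/169)sin 2x - (4519/8788)cos 3x - (5277/8788)sin 3x

E_alpha f = -(84/13)cos x - (35/13)sin x + (240/169)cos 2x - (238/169)sin 2x - (207/2197)cos 3x - (2035/8788)sin 3x
E_pi/2 E_alpha f = -(35/13)cos x + (84/13)sin x - (240/169)cos 2x + (238/169)sin 2x + (2035/8788)cos 3x - (207/2197)sin 3x
E_pi (E_pi/2 E_alpha) f = (35/13)cos x - (84/13)sin x - (240/169)cos 2x + (238/169)sin 2x - (2035/8788)cos 3x + (207/2197)sin 3x
D (E_pi/2 E_alpha) f = (84/13)cos x + (35/13)sin x + (476/169)cos 2x + (480/169)sin 2x - (621/2197)cos 3x - (6105/8788)sin 3x
(E_pi + D) (E_pi/2 E_alpha) f = (119/13)cos x - (49/13)sin x + (236/169)cos 2x + (718/169)sin 2x - (4519/8788)cos 3x - (5277/8788)sin 3x


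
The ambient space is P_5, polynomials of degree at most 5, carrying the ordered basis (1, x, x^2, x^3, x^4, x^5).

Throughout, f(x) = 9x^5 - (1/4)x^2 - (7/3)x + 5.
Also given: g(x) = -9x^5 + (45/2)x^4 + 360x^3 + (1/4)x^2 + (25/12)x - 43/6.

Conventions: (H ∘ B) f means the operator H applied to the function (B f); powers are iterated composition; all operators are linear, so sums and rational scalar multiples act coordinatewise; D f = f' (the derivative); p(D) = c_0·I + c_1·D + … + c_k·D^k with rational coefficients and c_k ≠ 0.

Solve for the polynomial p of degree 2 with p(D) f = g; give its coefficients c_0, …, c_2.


c_0 = -1, c_1 = 1/2, c_2 = 2

D^0 f = 9x^5 - (1/4)x^2 - (7/3)x + 5
D^1 f = 45x^4 - (1/2)x - 7/3
D^2 f = 180x^3 - 1/2
matching coefficients of g against c_0 f + c_1 Df + … from the top degree down determines the c_i
solution: c_0 = -1, c_1 = 1/2, c_2 = 2


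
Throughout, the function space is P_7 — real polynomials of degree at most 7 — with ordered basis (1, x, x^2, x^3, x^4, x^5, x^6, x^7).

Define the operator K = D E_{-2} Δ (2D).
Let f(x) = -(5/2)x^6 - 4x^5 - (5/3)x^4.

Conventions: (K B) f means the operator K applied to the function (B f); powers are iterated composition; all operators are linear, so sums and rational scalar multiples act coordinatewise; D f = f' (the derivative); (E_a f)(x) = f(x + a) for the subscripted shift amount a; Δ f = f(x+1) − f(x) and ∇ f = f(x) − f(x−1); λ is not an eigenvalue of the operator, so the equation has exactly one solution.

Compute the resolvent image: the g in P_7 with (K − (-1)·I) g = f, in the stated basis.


g(x) = -(5/2)x^6 - 4x^5 - (5/3)x^4 + 600x^3 - 2220x^2 + 2840x - 8450

write g with unknown coordinates in the stated basis and equate coefficients in (K − (-1)·I) g = f
solving from the highest basis element down gives g = -(5/2)x^6 - 4x^5 - (5/3)x^4 + 600x^3 - 2220x^2 + 2840x - 8450
check: K g = -600x^3 + 2220x^2 - 2840x + 8450
so K g − (-1)·g = -(5/2)x^6 - 4x^5 - (5/3)x^4 = f ✓


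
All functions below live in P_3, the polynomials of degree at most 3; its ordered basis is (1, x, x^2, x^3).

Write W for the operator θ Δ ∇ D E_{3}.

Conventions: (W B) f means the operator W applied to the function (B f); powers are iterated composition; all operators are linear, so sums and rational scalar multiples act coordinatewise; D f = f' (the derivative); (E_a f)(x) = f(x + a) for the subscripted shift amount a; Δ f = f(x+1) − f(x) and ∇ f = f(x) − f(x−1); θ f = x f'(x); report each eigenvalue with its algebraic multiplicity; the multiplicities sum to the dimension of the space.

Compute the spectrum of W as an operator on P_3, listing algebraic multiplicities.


image of 1: 0
image of x: 0
image of x^2: 0
image of x^3: 0
the matrix is upper triangular; its diagonal is (0, 0, 0, 0)
for a triangular matrix the eigenvalues are the diagonal entries, with algebraic multiplicity their repetition count

λ = 0 (multiplicity 4)


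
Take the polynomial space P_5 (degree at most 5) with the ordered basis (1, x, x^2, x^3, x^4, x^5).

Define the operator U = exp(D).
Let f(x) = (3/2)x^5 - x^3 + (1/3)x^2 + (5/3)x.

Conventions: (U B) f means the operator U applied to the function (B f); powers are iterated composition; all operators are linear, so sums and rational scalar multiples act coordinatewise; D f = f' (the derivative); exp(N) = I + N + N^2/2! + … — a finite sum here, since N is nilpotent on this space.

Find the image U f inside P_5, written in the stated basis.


order-1 term: (15/2)x^4 - 3x^2 + (2/3)x + 5/3
order-2 term: 15x^3 - 3x + 1/3
order-3 term: 15x^2 - 1
order-4 term: (15/2)x
order-5 term: 3/2
the series for exp(D) f terminates at order 5
exp(D) f = (3/2)x^5 + (15/2)x^4 + 14x^3 + (37/3)x^2 + (41/6)x + 5/2

the result is g(x) = (3/2)x^5 + (15/2)x^4 + 14x^3 + (37/3)x^2 + (41/6)x + 5/2


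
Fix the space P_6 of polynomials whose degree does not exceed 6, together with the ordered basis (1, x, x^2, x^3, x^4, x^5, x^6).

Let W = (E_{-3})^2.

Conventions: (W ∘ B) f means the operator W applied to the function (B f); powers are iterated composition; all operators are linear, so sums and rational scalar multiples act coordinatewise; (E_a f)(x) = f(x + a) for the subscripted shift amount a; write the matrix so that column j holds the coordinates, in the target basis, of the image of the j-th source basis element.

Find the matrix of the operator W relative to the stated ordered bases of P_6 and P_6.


the matrix is [[1, -6, 36, -216, 1296, -7776, 46656]; [0, 1, -12, 108, -864, 6480, -46656]; [0, 0, 1, -18, 216, -2160, 19440]; [0, 0, 0, 1, -24, 360, -4320]; [0, 0, 0, 0, 1, -30, 540]; [0, 0, 0, 0, 0, 1, -36]; [0, 0, 0, 0, 0, 0, 1]] (rows listed top to bottom)

image of 1: 1
image of x: x - 6
image of x^2: x^2 - 12x + 36
image of x^3: x^3 - 18x^2 + 108x - 216
image of x^4: x^4 - 24x^3 + 216x^2 - 864x + 1296
image of x^5: x^5 - 30x^4 + 360x^3 - 2160x^2 + 6480x - 7776
image of x^6: x^6 - 36x^5 + 540x^4 - 4320x^3 + 19440x^2 - 46656x + 46656
each image's coordinates form column j of the matrix


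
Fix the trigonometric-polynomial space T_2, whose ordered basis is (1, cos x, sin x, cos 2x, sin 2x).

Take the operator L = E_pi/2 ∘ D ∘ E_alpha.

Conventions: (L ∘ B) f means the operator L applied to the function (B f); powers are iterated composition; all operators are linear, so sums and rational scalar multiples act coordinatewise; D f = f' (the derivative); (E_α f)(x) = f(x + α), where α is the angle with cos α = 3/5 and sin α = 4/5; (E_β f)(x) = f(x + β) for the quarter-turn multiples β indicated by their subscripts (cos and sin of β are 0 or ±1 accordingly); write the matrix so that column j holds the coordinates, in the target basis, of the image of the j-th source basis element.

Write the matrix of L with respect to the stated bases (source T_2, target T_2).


the matrix is [[0, 0, 0, 0, 0]; [0, -3/5, -4/5, 0, 0]; [0, 4/5, -3/5, 0, 0]; [0, 0, 0, 48/25, 14/25]; [0, 0, 0, -14/25, 48/25]] (rows listed top to bottom)

image of 1: 0
image of cos x: -(3/5)cos x + (4/5)sin x
image of sin x: -(4/5)cos x - (3/5)sin x
image of cos 2x: (48/25)cos 2x - (14/25)sin 2x
image of sin 2x: (14/25)cos 2x + (48/25)sin 2x
each image's coordinates form column j of the matrix


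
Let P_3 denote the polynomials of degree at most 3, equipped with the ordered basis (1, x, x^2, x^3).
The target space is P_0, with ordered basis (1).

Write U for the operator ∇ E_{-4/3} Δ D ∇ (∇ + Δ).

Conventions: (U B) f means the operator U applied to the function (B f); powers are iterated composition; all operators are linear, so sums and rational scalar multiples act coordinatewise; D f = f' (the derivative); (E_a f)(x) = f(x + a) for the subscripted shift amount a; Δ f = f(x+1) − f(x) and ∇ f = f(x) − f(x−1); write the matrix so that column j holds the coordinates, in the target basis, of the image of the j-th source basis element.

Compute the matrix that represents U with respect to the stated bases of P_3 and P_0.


the matrix is [[0, 0, 0, 0]] (rows listed top to bottom)

image of 1: 0
image of x: 0
image of x^2: 0
image of x^3: 0
each image's coordinates form column j of the matrix


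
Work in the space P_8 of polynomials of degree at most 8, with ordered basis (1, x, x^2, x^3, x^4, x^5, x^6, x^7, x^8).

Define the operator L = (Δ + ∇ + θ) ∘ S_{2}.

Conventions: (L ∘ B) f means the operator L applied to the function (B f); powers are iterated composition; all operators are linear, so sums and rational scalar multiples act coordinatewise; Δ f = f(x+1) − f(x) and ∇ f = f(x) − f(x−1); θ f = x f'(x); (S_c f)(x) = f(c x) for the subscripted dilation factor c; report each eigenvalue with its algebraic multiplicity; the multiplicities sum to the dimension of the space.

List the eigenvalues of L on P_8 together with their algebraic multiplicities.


λ = 0 (multiplicity 1), λ = 2 (multiplicity 1), λ = 8 (multiplicity 1), λ = 24 (multiplicity 1), λ = 64 (multiplicity 1), λ = 160 (multiplicity 1), λ = 384 (multiplicity 1), λ = 896 (multiplicity 1), λ = 2048 (multiplicity 1)

image of 1: 0
image of x: 2x + 4
image of x^2: 8x^2 + 16x
image of x^3: 24x^3 + 48x^2 + 16
image of x^4: 64x^4 + 128x^3 + 128x
image of x^5: 160x^5 + 320x^4 + 640x^2 + 64
image of x^6: 384x^6 + 768x^5 + 2560x^3 + 768x
image of x^7: 896x^7 + 1792x^6 + 8960x^4 + 5376x^2 + 256
image of x^8: 2048x^8 + 4096x^7 + 28672x^5 + 28672x^3 + 4096x
the matrix is upper triangular; its diagonal is (0, 2, 8, 24, 64, 160, 384, 896, 2048)
for a triangular matrix the eigenvalues are the diagonal entries, with algebraic multiplicity their repetition count


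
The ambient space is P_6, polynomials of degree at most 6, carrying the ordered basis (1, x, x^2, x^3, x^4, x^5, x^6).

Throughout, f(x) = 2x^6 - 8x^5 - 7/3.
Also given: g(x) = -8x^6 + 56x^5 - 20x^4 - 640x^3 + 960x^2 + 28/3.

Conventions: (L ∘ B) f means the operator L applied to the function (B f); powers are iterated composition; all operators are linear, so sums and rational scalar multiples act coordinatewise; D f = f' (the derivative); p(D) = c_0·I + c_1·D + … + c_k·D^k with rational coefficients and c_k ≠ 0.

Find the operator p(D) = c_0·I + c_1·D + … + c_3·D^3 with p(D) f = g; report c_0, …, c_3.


p(D) = -4·I + 2·D + D^2 − 2·D^3, i.e. c_0 = -4, c_1 = 2, c_2 = 1, c_3 = -2

D^0 f = 2x^6 - 8x^5 - 7/3
D^1 f = 12x^5 - 40x^4
D^2 f = 60x^4 - 160x^3
D^3 f = 240x^3 - 480x^2
matching coefficients of g against c_0 f + c_1 Df + … from the top degree down determines the c_i
solution: c_0 = -4, c_1 = 2, c_2 = 1, c_3 = -2


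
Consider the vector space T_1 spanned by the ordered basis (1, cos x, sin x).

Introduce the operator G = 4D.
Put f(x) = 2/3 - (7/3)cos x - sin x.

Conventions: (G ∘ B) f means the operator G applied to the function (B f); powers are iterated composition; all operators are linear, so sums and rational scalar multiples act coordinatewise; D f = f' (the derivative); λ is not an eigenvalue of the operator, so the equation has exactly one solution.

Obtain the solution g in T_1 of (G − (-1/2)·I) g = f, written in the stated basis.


g(x) = 4/3 + (34/195)cos x - (118/195)sin x

write g with unknown coordinates in the stated basis and equate coefficients in (G − (-1/2)·I) g = f
solving from the highest basis element down gives g = 4/3 + (34/195)cos x - (118/195)sin x
check: G g = -(472/195)cos x - (136/195)sin x
so G g − (-1/2)·g = 2/3 - (7/3)cos x - sin x = f ✓


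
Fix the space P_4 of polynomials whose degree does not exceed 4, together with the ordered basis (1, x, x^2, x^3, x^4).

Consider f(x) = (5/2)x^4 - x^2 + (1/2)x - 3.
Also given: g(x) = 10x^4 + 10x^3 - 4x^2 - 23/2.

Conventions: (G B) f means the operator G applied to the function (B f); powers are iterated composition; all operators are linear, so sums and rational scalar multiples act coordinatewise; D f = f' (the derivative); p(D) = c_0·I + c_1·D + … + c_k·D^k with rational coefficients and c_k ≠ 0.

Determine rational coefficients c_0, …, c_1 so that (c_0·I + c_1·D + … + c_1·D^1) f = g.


c_0 = 4, c_1 = 1

D^0 f = (5/2)x^4 - x^2 + (1/2)x - 3
D^1 f = 10x^3 - 2x + 1/2
matching coefficients of g against c_0 f + c_1 Df + … from the top degree down determines the c_i
solution: c_0 = 4, c_1 = 1


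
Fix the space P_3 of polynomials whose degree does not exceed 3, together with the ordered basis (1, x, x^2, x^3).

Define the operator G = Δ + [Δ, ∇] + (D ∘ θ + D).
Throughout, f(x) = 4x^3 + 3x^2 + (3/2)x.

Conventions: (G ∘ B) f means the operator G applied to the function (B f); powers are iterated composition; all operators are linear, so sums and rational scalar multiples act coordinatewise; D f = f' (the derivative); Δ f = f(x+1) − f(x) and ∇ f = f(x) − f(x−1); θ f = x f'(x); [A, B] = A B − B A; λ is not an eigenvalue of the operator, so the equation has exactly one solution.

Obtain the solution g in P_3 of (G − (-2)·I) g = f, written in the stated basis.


write g with unknown coordinates in the stated basis and equate coefficients in (G − (-2)·I) g = f
solving from the highest basis element down gives g = 2x^3 - (27/2)x^2 + (207/4)x - 575/8
check: G g = 30x^2 - 102x + 575/4
so G g − (-2)·g = 4x^3 + 3x^2 + (3/2)x = f ✓

g(x) = 2x^3 - (27/2)x^2 + (207/4)x - 575/8
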